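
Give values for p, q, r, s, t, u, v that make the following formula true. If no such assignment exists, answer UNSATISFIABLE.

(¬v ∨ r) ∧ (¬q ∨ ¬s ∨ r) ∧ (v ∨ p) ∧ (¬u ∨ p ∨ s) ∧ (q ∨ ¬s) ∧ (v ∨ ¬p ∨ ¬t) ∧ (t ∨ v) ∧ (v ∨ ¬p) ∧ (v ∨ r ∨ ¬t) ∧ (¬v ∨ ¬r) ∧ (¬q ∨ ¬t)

UNSATISFIABLE

Case v = False:
From the singleton clause (p), p = True.
But (¬p) is also a unit clause — contradiction.
Backtrack on v: now try v = True.
From the singleton clause (r), r = True.
But (¬r) is also a unit clause — contradiction.
Neither v = True nor v = False works.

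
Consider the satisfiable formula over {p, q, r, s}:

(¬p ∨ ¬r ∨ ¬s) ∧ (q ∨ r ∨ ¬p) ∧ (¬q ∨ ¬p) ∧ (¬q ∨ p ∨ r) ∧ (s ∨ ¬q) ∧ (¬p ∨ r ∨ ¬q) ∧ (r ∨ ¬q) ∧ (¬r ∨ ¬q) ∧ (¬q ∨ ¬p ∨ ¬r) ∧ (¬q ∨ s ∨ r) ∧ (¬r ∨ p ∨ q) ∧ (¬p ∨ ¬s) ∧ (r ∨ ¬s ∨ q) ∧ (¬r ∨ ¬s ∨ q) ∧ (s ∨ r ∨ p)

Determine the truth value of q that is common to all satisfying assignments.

False

Suppose q = True.
The clause (¬p) is unit, so p = False.
The clause (r) is unit, so r = True.
But (¬r) is also a unit clause — contradiction.
So every satisfying assignment has q = False.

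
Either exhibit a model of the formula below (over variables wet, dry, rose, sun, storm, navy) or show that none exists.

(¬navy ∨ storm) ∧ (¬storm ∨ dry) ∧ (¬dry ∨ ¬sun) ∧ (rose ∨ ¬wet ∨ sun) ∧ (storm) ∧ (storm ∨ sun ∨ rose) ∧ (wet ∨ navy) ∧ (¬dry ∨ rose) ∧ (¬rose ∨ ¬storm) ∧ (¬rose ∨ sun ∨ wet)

(storm) alone gives storm = True.
(dry) alone gives dry = True.
(¬sun) alone gives sun = False.
(rose) alone gives rose = True.
But (¬rose) is also a unit clause — contradiction.

UNSATISFIABLE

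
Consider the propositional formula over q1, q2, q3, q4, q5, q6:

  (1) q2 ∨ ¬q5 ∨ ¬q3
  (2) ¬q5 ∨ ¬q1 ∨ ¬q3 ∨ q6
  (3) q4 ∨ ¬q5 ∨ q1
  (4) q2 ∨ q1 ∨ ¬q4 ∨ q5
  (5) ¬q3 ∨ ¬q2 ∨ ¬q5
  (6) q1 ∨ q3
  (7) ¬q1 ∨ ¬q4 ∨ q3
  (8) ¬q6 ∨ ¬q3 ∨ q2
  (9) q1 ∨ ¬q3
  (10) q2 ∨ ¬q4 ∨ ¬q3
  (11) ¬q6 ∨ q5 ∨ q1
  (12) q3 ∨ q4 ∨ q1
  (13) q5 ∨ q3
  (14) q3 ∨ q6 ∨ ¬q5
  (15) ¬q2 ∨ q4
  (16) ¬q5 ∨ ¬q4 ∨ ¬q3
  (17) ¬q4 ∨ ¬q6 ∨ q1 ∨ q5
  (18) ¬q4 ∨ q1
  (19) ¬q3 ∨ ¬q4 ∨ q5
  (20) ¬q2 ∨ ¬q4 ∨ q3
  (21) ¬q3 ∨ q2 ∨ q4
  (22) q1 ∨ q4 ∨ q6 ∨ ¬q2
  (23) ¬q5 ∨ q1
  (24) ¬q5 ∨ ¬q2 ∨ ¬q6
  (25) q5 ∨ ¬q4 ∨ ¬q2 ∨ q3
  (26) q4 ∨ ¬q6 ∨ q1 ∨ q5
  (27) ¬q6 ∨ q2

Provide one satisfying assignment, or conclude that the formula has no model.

Suppose q1 = True.
Suppose q4 = False.
From the singleton clause (¬q2), q2 = False.
From the singleton clause (¬q3), q3 = False.
From the singleton clause (q5), q5 = True.
From the singleton clause (q6), q6 = True.
That conflicts with the unit clause (¬q6).
Backtrack on q4: now try q4 = True.
From the singleton clause (q3), q3 = True.
From the singleton clause (q2), q2 = True.
From the singleton clause (¬q5), q5 = False.
That conflicts with the unit clause (q5).
Either choice for q4 ends in contradiction.
Backtrack on q1: now try q1 = False.
From the singleton clause (q3), q3 = True.
That conflicts with the unit clause (¬q3).
Either choice for q1 ends in contradiction.

UNSATISFIABLE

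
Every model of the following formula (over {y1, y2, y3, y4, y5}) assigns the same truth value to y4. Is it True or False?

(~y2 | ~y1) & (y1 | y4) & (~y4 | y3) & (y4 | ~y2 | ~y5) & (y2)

True

Suppose y4 = 0.
From the singleton clause (y1), y1 = 1.
From the singleton clause (~y2), y2 = 0.
But (y2) is also a unit clause — contradiction.
So every satisfying assignment has y4 = True.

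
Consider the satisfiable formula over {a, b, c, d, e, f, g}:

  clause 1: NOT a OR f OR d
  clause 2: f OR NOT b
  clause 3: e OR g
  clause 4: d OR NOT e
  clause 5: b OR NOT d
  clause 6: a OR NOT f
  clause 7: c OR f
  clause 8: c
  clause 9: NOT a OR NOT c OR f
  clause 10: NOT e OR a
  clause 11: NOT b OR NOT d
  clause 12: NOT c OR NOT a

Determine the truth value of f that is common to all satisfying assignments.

False

Suppose f = true.
(a) alone gives a = true.
(c) alone gives c = true.
That conflicts with the unit clause (NOT c).
So every satisfying assignment has f = False.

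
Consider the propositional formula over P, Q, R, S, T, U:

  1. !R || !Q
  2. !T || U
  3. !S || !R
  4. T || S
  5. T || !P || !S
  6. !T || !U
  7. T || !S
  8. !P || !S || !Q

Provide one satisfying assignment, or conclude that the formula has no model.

Branch on R: set R = false.
Branch on T: set T = false.
The clause (S) is unit, so S = true.
But (!S) is also a unit clause — contradiction.
That branch fails; take T = true instead.
The clause (U) is unit, so U = true.
But (!U) is also a unit clause — contradiction.
Either choice for T ends in contradiction.
That branch fails; take R = true instead.
The clause (!Q) is unit, so Q = false.
The clause (!S) is unit, so S = false.
The clause (T) is unit, so T = true.
The clause (U) is unit, so U = true.
But (!U) is also a unit clause — contradiction.
Either choice for R ends in contradiction.

UNSATISFIABLE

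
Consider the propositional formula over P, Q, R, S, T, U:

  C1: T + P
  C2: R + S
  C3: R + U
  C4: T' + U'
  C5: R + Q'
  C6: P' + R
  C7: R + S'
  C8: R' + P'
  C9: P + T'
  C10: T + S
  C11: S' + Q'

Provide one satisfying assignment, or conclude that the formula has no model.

UNSATISFIABLE

Try T = 1.
The clause (U') is unit, so U = 0.
The clause (R) is unit, so R = 1.
The clause (P') is unit, so P = 0.
That conflicts with the unit clause (P).
That branch fails; take T = 0 instead.
The clause (P) is unit, so P = 1.
The clause (R) is unit, so R = 1.
That conflicts with the unit clause (R').
Either choice for T ends in contradiction.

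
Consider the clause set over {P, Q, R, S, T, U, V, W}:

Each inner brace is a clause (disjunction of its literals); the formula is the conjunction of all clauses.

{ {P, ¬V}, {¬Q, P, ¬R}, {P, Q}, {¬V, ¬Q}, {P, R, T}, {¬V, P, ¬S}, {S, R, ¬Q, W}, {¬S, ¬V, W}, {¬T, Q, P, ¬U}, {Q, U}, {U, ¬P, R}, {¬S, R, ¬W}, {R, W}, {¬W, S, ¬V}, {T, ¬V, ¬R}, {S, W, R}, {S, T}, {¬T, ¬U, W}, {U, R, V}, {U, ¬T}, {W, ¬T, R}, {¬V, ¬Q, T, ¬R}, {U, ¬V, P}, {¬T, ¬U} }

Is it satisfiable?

Yes

Branch on P: set P = True.
Branch on V: set V = False.
Branch on Q: set Q = True.
Branch on U: set U = True.
From the singleton clause (¬T), T = False.
From the singleton clause (S), S = True.
Branch on R: set R = True.
No clause remains; W is free.
A satisfying assignment: P=True; Q=True; R=True; S=True; T=False; U=True; V=False; W=True.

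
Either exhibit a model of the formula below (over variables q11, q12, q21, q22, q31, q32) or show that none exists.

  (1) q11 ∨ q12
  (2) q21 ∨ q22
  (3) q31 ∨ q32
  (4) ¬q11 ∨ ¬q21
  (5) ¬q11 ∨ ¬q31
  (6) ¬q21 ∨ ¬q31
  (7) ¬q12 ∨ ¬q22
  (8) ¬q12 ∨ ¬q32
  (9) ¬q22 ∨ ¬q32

Branch on q11: set q11 = True.
From the singleton clause (¬q21), q21 = False.
From the singleton clause (q22), q22 = True.
From the singleton clause (¬q31), q31 = False.
From the singleton clause (q32), q32 = True.
Now (¬q32) is unsatisfied and unit — conflict.
Undo q11 and try q11 = False.
From the singleton clause (q12), q12 = True.
From the singleton clause (¬q22), q22 = False.
From the singleton clause (q21), q21 = True.
From the singleton clause (¬q31), q31 = False.
From the singleton clause (q32), q32 = True.
Now (¬q32) is unsatisfied and unit — conflict.
Both values of q11 lead to a conflict.

UNSATISFIABLE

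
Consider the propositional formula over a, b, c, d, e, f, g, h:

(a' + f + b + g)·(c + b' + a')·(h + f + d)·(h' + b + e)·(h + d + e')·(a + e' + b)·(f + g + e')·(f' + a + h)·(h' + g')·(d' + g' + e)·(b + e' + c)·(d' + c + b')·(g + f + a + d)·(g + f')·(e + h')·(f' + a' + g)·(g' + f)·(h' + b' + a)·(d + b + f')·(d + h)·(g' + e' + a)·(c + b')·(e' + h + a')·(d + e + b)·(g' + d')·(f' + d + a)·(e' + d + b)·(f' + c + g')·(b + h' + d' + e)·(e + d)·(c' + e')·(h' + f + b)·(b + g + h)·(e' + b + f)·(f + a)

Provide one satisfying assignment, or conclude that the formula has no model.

a=1, b=1, c=1, d=1, e=0, f=0, g=0, h=0

Branch on h: set h = 0.
The clause (d) is unit, so d = 1.
The clause (g') is unit, so g = 0.
The clause (f') is unit, so f = 0.
The clause (e') is unit, so e = 0.
The clause (b) is unit, so b = 1.
The clause (c) is unit, so c = 1.
The clause (a) is unit, so a = 1.
Every clause now holds.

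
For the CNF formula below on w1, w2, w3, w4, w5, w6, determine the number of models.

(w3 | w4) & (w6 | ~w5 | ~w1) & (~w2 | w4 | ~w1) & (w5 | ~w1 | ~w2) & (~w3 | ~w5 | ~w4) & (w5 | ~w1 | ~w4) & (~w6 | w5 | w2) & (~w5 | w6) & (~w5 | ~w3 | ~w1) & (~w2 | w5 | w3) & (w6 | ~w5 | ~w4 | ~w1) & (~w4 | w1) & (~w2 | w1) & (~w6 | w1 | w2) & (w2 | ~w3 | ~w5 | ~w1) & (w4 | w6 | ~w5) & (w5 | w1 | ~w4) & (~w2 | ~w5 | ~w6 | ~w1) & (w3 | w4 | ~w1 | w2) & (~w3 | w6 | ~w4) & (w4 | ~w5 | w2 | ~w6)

There are 2^6 = 64 truth assignments over (w1, w2, w3, w4, w5, w6).
Split on w5. With w5 = 1, the clauses containing w5 are satisfied and ~w5 drops from the rest; 1 of the 2^5 = 32 assignments to the other variables satisfy what remains.
With w5 = 0, by the same count on the reduced clause set, 2 assignments work.
Total: 1 + 2 = 3.

3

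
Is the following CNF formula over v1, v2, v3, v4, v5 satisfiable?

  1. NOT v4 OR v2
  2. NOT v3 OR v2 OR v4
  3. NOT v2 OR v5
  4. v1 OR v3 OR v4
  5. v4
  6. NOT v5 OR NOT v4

From the singleton clause (v4), v4 = true.
From the singleton clause (v2), v2 = true.
From the singleton clause (v5), v5 = true.
Now (NOT v5) is unsatisfied and unit — conflict.
No assignment satisfies every clause.

No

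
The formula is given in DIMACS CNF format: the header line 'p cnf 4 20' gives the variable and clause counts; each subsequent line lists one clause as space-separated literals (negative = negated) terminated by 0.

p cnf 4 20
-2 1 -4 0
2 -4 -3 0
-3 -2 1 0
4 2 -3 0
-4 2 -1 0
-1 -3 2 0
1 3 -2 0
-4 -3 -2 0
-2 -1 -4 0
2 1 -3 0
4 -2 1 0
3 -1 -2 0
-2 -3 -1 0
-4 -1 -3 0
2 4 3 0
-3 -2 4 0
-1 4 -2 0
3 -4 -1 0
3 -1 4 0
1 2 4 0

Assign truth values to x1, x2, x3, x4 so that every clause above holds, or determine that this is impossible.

x1 ↦ False,  x2 ↦ False,  x3 ↦ False,  x4 ↦ True

Suppose x2 = False.
Suppose x4 = True.
Unit clause (¬x3) forces x3 = False.
Unit clause (¬x1) forces x1 = False.
All clauses are satisfied.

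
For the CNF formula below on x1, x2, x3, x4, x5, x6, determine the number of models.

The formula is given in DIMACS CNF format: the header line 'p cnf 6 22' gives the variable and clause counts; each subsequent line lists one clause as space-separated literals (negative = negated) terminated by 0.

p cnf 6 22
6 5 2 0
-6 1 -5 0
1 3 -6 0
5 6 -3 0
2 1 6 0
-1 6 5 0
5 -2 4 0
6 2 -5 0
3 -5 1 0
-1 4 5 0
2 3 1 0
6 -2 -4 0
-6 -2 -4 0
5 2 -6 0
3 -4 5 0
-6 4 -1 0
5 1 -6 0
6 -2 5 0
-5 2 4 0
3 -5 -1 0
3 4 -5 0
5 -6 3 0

There are 2^6 = 64 truth assignments over (x1, x2, x3, x4, x5, x6).
Split on x5. With x5 = True, the clauses containing x5 are satisfied and ¬x5 drops from the rest; 3 of the 2^5 = 32 assignments to the other variables satisfy what remains.
With x5 = False, by the same count on the reduced clause set, 0 assignments work.
(One model: x1=F, x2=T, x3=T, x4=F, x5=T, x6=F.)
Total: 3 + 0 = 3.

3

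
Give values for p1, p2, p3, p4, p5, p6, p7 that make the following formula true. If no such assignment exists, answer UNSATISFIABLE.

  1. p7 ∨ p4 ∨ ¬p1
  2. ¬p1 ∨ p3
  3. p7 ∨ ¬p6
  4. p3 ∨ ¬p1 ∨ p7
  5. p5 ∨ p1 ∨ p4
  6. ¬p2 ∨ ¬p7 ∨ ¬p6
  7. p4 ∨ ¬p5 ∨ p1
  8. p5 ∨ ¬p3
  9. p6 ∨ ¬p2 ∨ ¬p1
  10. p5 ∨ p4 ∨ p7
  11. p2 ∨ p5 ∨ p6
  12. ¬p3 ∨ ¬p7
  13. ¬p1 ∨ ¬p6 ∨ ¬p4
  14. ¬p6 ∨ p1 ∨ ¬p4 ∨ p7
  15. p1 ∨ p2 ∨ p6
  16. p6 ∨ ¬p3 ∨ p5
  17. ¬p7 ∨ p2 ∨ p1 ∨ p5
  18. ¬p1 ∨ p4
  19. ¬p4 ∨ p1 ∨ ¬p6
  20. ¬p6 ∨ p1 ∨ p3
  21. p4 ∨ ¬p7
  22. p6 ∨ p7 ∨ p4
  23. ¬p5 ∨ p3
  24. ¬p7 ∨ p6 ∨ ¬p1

Branch on p1: set p1 = False.
Branch on p7: set p7 = False.
(¬p6) alone gives p6 = False.
(p2) alone gives p2 = True.
(p4) alone gives p4 = True.
Branch on p5: set p5 = False.
(¬p3) alone gives p3 = False.
This assignment satisfies each clause.

p1=False,  p2=True,  p3=False,  p4=True,  p5=False,  p6=False,  p7=False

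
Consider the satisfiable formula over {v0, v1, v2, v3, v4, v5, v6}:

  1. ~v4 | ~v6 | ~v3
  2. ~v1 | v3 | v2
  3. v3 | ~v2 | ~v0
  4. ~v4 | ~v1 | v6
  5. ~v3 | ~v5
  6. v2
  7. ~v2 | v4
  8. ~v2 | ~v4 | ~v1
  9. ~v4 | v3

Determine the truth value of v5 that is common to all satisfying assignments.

False

Suppose v5 = 1.
Unit clause (~v3) forces v3 = 0.
Unit clause (v2) forces v2 = 1.
Unit clause (~v0) forces v0 = 0.
Unit clause (v4) forces v4 = 1.
But (~v4) is also a unit clause — contradiction.
So every satisfying assignment has v5 = False.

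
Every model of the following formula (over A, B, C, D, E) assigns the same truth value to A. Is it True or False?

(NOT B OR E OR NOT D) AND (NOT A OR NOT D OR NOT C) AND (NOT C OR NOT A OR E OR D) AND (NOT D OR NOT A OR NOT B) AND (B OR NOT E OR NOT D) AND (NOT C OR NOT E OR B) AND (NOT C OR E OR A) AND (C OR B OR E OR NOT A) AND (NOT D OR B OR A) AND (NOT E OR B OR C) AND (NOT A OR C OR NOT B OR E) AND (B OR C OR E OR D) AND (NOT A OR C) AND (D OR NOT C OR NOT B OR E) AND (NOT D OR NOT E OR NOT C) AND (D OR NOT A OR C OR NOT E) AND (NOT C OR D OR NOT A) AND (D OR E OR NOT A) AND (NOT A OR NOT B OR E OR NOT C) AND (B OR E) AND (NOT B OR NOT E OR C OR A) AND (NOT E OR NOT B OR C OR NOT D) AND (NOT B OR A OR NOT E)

Suppose A = true.
From the singleton clause (C), C = true.
From the singleton clause (NOT D), D = false.
But (D) is also a unit clause — contradiction.
So every satisfying assignment has A = False.

False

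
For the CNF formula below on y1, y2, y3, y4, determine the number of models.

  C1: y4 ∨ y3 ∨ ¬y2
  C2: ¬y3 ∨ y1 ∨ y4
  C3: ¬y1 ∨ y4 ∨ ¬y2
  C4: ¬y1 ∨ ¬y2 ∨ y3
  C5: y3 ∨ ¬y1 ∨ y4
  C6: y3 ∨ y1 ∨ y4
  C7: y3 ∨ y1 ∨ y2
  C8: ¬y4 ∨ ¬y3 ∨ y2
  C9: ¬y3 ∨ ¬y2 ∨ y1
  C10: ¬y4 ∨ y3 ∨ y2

There are 2^4 = 16 truth assignments over (y1, y2, y3, y4).
Split on y2. With y2 = True, the clauses containing y2 are satisfied and ¬y2 drops from the rest; 2 of the 2^3 = 8 assignments to the other variables satisfy what remains.
With y2 = False, by the same count on the reduced clause set, 1 assignment works.
(One model: y1=F, y2=T, y3=F, y4=T.)
Total: 2 + 1 = 3.

3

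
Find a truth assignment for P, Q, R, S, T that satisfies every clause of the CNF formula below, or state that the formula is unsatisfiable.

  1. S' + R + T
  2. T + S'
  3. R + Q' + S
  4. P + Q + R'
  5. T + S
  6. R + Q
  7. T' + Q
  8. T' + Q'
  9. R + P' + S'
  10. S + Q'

Suppose T = 1.
Unit clause (Q) forces Q = 1.
Now (Q') is unsatisfied and unit — conflict.
Undo T and try T = 0.
Unit clause (S') forces S = 0.
Now (S) is unsatisfied and unit — conflict.
Both values of T lead to a conflict.

UNSATISFIABLE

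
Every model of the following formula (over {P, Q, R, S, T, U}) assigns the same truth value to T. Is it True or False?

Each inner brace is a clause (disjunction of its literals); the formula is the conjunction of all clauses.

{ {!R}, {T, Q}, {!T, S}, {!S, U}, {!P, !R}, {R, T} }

Suppose T = false.
Unit clause (!R) forces R = false.
That conflicts with the unit clause (R).
So every satisfying assignment has T = True.

True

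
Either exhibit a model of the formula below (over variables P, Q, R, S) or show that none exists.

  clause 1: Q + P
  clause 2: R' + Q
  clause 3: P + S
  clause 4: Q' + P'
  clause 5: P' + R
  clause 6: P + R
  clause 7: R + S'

Branch on Q: set Q = 1.
The clause (P') is unit, so P = 0.
The clause (S) is unit, so S = 1.
The clause (R) is unit, so R = 1.
Every clause now holds.

P=0,  Q=1,  R=1,  S=1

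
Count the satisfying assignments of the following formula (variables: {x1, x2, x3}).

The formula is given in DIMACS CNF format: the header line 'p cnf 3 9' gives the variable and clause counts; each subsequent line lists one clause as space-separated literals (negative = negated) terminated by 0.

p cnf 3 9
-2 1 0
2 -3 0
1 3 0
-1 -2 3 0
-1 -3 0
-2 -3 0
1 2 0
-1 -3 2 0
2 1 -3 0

1

There are 2^3 = 8 truth assignments over (x1, x2, x3).
Check each against the 9 clauses (columns in the order x1, x2, x3):
  F F F  ✗ fails (x1 ∨ x3)
  F F T  ✗ fails (x2 ∨ ¬x3)
  F T F  ✗ fails (¬x2 ∨ x1)
  F T T  ✗ fails (¬x2 ∨ x1)
  T F F  ✓ satisfies all
  T F T  ✗ fails (x2 ∨ ¬x3)
  T T F  ✗ fails (¬x1 ∨ ¬x2 ∨ x3)
  T T T  ✗ fails (¬x1 ∨ ¬x3)
1 of the 8 rows is a model.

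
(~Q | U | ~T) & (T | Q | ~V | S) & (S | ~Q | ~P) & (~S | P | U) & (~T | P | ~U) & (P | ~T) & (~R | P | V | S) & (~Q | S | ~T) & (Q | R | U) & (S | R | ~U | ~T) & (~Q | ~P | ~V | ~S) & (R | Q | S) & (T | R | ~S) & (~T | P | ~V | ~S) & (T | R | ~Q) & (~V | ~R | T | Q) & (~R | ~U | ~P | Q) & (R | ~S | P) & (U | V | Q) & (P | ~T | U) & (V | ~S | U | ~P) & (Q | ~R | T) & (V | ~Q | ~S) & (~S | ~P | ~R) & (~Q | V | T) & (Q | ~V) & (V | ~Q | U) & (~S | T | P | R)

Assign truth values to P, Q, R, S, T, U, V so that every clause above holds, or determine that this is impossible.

Try P = 0.
From the singleton clause (~T), T = 0.
Try S = 0.
Try Q = 1.
From the singleton clause (R), R = 1.
From the singleton clause (V), V = 1.
No clause remains; U is free.

P=0, Q=1, R=1, S=0, T=0, U=0, V=1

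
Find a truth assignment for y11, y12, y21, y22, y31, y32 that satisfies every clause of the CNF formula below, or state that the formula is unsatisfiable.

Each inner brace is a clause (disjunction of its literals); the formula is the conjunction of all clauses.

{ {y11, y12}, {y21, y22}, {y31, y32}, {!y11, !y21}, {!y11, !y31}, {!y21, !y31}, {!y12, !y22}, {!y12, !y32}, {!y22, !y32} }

Try y11 = true.
(!y21) alone gives y21 = false.
(y22) alone gives y22 = true.
(!y31) alone gives y31 = false.
(y32) alone gives y32 = true.
That conflicts with the unit clause (!y32).
Undo y11 and try y11 = false.
(y12) alone gives y12 = true.
(!y22) alone gives y22 = false.
(y21) alone gives y21 = true.
(!y31) alone gives y31 = false.
(y32) alone gives y32 = true.
That conflicts with the unit clause (!y32).
Both values of y11 lead to a conflict.

UNSATISFIABLE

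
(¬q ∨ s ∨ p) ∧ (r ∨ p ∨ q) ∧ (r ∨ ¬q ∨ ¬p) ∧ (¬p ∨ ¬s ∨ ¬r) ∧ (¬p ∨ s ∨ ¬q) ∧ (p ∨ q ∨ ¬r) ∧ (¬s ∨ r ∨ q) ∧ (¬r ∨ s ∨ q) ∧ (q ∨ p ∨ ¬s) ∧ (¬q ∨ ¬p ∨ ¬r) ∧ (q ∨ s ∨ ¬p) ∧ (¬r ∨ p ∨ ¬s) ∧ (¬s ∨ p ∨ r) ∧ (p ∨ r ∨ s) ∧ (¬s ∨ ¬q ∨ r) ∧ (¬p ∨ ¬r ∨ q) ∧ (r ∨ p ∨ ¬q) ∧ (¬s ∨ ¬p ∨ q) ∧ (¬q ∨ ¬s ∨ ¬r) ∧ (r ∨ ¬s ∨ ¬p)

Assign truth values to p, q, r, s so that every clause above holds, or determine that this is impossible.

Case q = False:
Case r = True:
From the singleton clause (p), p = True.
But (¬p) is also a unit clause — contradiction.
Undo r and try r = False.
From the singleton clause (p), p = True.
From the singleton clause (¬s), s = False.
But (s) is also a unit clause — contradiction.
Either choice for r ends in contradiction.
Undo q and try q = True.
Case s = True:
From the singleton clause (r), r = True.
But (¬r) is also a unit clause — contradiction.
Undo s and try s = False.
From the singleton clause (p), p = True.
But (¬p) is also a unit clause — contradiction.
Either choice for s ends in contradiction.
Either choice for q ends in contradiction.

UNSATISFIABLE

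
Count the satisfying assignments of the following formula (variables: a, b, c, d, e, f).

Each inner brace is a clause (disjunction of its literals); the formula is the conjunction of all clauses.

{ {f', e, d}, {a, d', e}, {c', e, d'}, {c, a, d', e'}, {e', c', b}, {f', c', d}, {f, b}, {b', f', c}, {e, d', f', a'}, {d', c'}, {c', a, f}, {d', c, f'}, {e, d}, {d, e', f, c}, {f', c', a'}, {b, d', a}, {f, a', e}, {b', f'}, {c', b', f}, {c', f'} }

There are 2^6 = 64 truth assignments over (a, b, c, d, e, f).
Split on e. With e = 1, the clauses containing e are satisfied and e' drops from the rest; 3 of the 2^5 = 32 assignments to the other variables satisfy what remains.
With e = 0, by the same count on the reduced clause set, 0 assignments work.
Total: 3 + 0 = 3.

3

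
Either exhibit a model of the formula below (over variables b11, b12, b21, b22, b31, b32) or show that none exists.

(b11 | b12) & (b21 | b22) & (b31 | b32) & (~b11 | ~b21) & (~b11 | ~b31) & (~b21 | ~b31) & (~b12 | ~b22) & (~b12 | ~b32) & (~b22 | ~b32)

UNSATISFIABLE

Case b11 = 1:
From the singleton clause (~b21), b21 = 0.
From the singleton clause (b22), b22 = 1.
From the singleton clause (~b31), b31 = 0.
From the singleton clause (b32), b32 = 1.
Now (~b32) is unsatisfied and unit — conflict.
That branch fails; take b11 = 0 instead.
From the singleton clause (b12), b12 = 1.
From the singleton clause (~b22), b22 = 0.
From the singleton clause (b21), b21 = 1.
From the singleton clause (~b31), b31 = 0.
From the singleton clause (b32), b32 = 1.
Now (~b32) is unsatisfied and unit — conflict.
Either choice for b11 ends in contradiction.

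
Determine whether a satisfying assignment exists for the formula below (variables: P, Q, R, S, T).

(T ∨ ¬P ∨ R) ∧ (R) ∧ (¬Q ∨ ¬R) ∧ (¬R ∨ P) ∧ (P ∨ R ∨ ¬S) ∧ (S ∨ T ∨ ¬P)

(R) alone gives R = True.
(¬Q) alone gives Q = False.
(P) alone gives P = True.
Try S = True.
All clauses hold; T can take either value.
A satisfying assignment: P=True; Q=False; R=True; S=True; T=True.

Satisfiable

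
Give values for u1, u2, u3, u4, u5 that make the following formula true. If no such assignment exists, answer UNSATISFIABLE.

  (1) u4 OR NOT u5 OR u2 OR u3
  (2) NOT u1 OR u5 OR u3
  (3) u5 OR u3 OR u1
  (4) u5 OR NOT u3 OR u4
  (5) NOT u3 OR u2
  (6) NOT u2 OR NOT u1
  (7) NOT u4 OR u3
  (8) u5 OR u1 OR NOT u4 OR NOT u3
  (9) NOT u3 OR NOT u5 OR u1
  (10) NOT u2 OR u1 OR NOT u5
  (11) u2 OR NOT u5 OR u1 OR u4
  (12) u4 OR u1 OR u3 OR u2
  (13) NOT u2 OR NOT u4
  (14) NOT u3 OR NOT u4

UNSATISFIABLE

Suppose u3 = false.
From the singleton clause (NOT u4), u4 = false.
Suppose u5 = false.
From the singleton clause (NOT u1), u1 = false.
But (u1) is also a unit clause — contradiction.
So u5 must be the other value — set u5 = true.
From the singleton clause (u2), u2 = true.
From the singleton clause (NOT u1), u1 = false.
But (u1) is also a unit clause — contradiction.
Both values of u5 lead to a conflict.
So u3 must be the other value — set u3 = true.
From the singleton clause (u2), u2 = true.
From the singleton clause (NOT u1), u1 = false.
From the singleton clause (NOT u5), u5 = false.
From the singleton clause (u4), u4 = true.
But (NOT u4) is also a unit clause — contradiction.
Both values of u3 lead to a conflict.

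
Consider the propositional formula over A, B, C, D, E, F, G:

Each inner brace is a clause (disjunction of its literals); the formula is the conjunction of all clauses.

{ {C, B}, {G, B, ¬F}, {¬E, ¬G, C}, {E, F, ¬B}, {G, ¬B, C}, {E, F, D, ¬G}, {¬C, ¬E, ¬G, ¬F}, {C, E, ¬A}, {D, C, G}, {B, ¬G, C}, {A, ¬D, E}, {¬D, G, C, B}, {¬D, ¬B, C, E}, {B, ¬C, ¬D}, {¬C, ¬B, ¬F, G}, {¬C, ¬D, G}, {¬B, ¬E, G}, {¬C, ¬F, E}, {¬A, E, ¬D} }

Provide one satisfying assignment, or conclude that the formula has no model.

A: False, B: False, C: True, D: False, E: False, F: False, G: False

Try C = True.
Try B = False.
(¬D) alone gives D = False.
Try G = False.
(¬F) alone gives F = False.
No clause remains; A, E are free.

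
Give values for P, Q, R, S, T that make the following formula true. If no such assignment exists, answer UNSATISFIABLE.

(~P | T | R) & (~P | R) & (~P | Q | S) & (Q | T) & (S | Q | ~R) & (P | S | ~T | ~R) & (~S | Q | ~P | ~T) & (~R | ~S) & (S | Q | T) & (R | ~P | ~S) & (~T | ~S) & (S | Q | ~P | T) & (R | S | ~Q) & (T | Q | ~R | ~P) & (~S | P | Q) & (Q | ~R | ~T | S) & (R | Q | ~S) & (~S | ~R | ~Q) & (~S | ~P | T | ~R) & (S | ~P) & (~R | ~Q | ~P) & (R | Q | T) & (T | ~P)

Branch on P: set P = 0.
Branch on Q: set Q = 1.
Branch on R: set R = 0.
The clause (S) is unit, so S = 1.
The clause (~T) is unit, so T = 0.
Every clause now holds.

P ↦ 0; Q ↦ 1; R ↦ 0; S ↦ 1; T ↦ 0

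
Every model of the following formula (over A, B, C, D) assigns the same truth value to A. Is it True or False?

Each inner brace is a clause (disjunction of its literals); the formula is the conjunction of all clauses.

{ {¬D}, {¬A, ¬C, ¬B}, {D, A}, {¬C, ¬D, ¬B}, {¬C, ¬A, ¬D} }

Suppose A = False.
From the singleton clause (¬D), D = False.
Now (D) is unsatisfied and unit — conflict.
So every satisfying assignment has A = True.

True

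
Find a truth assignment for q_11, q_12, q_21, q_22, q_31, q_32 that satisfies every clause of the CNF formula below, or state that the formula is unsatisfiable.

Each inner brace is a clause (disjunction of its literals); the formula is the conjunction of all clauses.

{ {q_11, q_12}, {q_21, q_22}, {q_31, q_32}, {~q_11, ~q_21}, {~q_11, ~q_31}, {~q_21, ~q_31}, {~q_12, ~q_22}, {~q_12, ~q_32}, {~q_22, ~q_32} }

Suppose q_11 = 1.
From the singleton clause (~q_21), q_21 = 0.
From the singleton clause (q_22), q_22 = 1.
From the singleton clause (~q_31), q_31 = 0.
From the singleton clause (q_32), q_32 = 1.
Now (~q_32) is unsatisfied and unit — conflict.
That branch fails; take q_11 = 0 instead.
From the singleton clause (q_12), q_12 = 1.
From the singleton clause (~q_22), q_22 = 0.
From the singleton clause (q_21), q_21 = 1.
From the singleton clause (~q_31), q_31 = 0.
From the singleton clause (q_32), q_32 = 1.
Now (~q_32) is unsatisfied and unit — conflict.
Either choice for q_11 ends in contradiction.

UNSATISFIABLE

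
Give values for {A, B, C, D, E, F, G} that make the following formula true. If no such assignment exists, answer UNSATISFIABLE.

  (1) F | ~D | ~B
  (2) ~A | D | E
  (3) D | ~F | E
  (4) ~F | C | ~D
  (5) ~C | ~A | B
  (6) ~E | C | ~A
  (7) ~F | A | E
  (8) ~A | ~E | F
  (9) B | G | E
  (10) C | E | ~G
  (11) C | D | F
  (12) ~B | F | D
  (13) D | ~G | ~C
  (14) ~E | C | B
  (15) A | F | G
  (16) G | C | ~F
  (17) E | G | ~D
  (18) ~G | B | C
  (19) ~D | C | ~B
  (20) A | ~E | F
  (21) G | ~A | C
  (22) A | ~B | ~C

Case F = 1:
Case D = 1:
The clause (C) is unit, so C = 1.
Case A = 0:
The clause (E) is unit, so E = 1.
The clause (~B) is unit, so B = 0.
Every clause is now satisfied; G is unconstrained.

A: 0; B: 0; C: 1; D: 1; E: 1; F: 1; G: 0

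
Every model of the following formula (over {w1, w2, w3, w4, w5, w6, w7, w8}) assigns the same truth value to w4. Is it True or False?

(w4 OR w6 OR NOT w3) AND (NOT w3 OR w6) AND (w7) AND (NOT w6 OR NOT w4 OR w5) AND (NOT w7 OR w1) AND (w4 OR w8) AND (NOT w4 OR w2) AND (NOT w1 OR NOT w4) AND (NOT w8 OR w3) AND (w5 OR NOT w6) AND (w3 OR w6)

Suppose w4 = true.
Unit clause (w7) forces w7 = true.
Unit clause (w1) forces w1 = true.
That conflicts with the unit clause (NOT w1).
So every satisfying assignment has w4 = False.

False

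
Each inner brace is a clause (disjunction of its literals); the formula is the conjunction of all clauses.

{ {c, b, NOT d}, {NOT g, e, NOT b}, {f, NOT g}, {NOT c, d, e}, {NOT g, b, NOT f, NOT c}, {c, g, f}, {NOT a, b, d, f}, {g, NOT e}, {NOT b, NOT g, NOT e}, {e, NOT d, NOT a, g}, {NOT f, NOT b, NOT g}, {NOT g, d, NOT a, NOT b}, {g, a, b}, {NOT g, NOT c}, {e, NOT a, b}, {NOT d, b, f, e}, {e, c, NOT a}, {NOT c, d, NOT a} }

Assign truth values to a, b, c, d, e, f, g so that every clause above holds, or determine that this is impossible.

Try f = true.
Try g = true.
The clause (NOT b) is unit, so b = false.
The clause (NOT c) is unit, so c = false.
The clause (NOT d) is unit, so d = false.
Try e = false.
The clause (NOT a) is unit, so a = false.
This assignment satisfies each clause.

a=false,  b=false,  c=false,  d=false,  e=false,  f=true,  g=true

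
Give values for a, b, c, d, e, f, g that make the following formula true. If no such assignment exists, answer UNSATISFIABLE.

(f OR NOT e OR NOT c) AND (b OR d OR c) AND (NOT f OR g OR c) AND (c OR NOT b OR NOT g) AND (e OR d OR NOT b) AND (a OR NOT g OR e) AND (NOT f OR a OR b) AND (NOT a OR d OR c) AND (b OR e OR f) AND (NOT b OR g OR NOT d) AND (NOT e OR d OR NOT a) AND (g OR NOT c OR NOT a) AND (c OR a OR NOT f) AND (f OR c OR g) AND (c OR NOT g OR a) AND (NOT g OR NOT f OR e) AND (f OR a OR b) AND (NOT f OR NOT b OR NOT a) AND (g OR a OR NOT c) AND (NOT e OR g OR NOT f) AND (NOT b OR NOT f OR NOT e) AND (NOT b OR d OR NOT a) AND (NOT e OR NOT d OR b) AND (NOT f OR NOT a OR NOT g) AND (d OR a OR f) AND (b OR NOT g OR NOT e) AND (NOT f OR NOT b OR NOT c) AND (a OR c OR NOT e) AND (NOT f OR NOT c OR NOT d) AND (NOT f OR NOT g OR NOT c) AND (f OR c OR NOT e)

Branch on f: set f = false.
Branch on e: set e = false.
The clause (b) is unit, so b = true.
The clause (d) is unit, so d = true.
The clause (g) is unit, so g = true.
The clause (c) is unit, so c = true.
The clause (a) is unit, so a = true.
Every clause now holds.

a=true,  b=true,  c=true,  d=true,  e=false,  f=false,  g=true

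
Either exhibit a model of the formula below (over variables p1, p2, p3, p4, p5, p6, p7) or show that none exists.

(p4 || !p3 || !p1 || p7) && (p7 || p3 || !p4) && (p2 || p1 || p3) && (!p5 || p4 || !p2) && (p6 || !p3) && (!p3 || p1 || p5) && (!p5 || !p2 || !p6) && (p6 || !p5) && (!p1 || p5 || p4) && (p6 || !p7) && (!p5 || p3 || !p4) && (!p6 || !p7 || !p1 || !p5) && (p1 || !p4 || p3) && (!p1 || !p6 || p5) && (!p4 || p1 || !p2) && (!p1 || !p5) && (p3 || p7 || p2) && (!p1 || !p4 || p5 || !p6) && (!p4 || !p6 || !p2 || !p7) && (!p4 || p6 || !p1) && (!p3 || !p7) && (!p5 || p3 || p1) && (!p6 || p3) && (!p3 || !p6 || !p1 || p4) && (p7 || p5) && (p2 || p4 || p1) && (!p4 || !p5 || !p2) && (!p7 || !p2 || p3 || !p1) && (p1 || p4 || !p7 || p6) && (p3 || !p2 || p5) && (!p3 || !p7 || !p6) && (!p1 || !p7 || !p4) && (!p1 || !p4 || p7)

Branch on p6: set p6 = true.
(p3) alone gives p3 = true.
(!p7) alone gives p7 = false.
(p5) alone gives p5 = true.
(!p2) alone gives p2 = false.
(!p1) alone gives p1 = false.
(p4) alone gives p4 = true.
All clauses are satisfied.

p1 ↦ false; p2 ↦ false; p3 ↦ true; p4 ↦ true; p5 ↦ true; p6 ↦ true; p7 ↦ false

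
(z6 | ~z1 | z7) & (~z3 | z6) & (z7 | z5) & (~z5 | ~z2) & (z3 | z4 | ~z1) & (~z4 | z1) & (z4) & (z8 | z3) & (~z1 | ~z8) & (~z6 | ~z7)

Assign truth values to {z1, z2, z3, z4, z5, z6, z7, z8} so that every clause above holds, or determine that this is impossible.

z1: 1; z2: 0; z3: 1; z4: 1; z5: 1; z6: 1; z7: 0; z8: 0

From the singleton clause (z4), z4 = 1.
From the singleton clause (z1), z1 = 1.
From the singleton clause (~z8), z8 = 0.
From the singleton clause (z3), z3 = 1.
From the singleton clause (z6), z6 = 1.
From the singleton clause (~z7), z7 = 0.
From the singleton clause (z5), z5 = 1.
From the singleton clause (~z2), z2 = 0.
Every clause now holds.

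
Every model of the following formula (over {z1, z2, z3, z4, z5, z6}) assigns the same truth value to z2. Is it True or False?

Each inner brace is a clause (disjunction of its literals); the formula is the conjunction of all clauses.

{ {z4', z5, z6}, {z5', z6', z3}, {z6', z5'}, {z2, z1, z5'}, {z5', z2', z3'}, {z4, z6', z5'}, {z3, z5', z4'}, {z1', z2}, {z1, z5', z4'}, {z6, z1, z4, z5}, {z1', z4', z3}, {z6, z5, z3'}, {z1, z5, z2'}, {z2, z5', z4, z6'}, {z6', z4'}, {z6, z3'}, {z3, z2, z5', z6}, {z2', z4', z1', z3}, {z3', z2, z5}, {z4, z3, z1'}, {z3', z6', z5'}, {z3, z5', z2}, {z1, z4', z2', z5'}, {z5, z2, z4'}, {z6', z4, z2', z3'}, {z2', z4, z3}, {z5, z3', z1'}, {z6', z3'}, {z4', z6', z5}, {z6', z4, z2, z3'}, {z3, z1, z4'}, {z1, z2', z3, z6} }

False

Suppose z2 = 1.
Case z6 = 0:
From the singleton clause (z3'), z3 = 0.
From the singleton clause (z4), z4 = 1.
From the singleton clause (z5), z5 = 1.
But (z5') is also a unit clause — contradiction.
Undo z6 and try z6 = 1.
From the singleton clause (z5'), z5 = 0.
From the singleton clause (z1), z1 = 1.
From the singleton clause (z4'), z4 = 0.
From the singleton clause (z3), z3 = 1.
But (z3') is also a unit clause — contradiction.
Neither z6 = 1 nor z6 = 0 works.
So every satisfying assignment has z2 = False.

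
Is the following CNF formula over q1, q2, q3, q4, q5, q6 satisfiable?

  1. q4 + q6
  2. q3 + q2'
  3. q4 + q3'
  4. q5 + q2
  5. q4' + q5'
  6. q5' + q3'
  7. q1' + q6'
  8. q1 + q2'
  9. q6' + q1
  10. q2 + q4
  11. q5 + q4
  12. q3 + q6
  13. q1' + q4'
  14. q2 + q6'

No

Branch on q4: set q4 = 1.
Unit clause (q5') forces q5 = 0.
Unit clause (q2) forces q2 = 1.
Unit clause (q3) forces q3 = 1.
Unit clause (q1) forces q1 = 1.
That conflicts with the unit clause (q1').
So q4 must be the other value — set q4 = 0.
Unit clause (q6) forces q6 = 1.
Unit clause (q3') forces q3 = 0.
Unit clause (q2') forces q2 = 0.
That conflicts with the unit clause (q2).
Neither q4 = 1 nor q4 = 0 works.
No assignment satisfies every clause.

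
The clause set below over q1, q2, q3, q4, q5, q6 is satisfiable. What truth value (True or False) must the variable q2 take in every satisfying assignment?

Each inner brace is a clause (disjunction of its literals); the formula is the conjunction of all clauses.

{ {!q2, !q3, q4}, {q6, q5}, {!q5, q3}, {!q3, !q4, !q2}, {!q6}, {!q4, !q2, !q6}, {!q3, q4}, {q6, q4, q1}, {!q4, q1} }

Suppose q2 = true.
Unit clause (!q6) forces q6 = false.
Unit clause (q5) forces q5 = true.
Unit clause (q3) forces q3 = true.
Unit clause (q4) forces q4 = true.
But (!q4) is also a unit clause — contradiction.
So every satisfying assignment has q2 = False.

False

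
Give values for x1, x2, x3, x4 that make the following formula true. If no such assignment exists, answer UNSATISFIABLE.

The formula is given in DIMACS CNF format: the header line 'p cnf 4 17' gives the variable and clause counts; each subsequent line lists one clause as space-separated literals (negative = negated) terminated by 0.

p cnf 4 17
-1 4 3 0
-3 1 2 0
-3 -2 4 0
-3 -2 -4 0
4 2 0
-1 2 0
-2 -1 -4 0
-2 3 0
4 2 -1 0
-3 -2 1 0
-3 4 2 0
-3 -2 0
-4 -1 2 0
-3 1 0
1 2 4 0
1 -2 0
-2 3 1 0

x1=False, x2=False, x3=False, x4=True

Branch on x4: set x4 = True.
Branch on x3: set x3 = False.
From the singleton clause (¬x2), x2 = False.
From the singleton clause (¬x1), x1 = False.
Every clause now holds.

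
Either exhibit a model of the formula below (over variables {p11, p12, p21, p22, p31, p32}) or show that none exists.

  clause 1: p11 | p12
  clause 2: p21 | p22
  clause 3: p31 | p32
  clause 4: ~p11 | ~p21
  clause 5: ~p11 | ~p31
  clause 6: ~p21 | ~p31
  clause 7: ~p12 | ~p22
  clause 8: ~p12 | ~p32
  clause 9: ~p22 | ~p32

UNSATISFIABLE

Try p11 = 1.
From the singleton clause (~p21), p21 = 0.
From the singleton clause (p22), p22 = 1.
From the singleton clause (~p31), p31 = 0.
From the singleton clause (p32), p32 = 1.
That conflicts with the unit clause (~p32).
Backtrack on p11: now try p11 = 0.
From the singleton clause (p12), p12 = 1.
From the singleton clause (~p22), p22 = 0.
From the singleton clause (p21), p21 = 1.
From the singleton clause (~p31), p31 = 0.
From the singleton clause (p32), p32 = 1.
That conflicts with the unit clause (~p32).
Either choice for p11 ends in contradiction.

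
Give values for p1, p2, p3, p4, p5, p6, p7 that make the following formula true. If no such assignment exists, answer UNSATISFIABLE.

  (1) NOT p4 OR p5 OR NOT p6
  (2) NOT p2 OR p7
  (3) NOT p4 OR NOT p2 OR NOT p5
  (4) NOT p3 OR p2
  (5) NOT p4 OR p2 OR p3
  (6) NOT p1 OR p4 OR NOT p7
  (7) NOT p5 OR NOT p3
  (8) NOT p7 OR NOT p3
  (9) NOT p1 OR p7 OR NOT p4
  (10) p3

(p3) alone gives p3 = true.
(p2) alone gives p2 = true.
(p7) alone gives p7 = true.
Now (NOT p7) is unsatisfied and unit — conflict.

UNSATISFIABLE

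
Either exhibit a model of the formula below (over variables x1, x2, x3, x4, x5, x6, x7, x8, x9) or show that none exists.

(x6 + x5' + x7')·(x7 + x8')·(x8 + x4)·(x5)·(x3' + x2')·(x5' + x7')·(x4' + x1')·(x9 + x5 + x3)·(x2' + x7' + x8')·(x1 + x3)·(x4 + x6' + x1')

From the singleton clause (x5), x5 = 1.
From the singleton clause (x7'), x7 = 0.
From the singleton clause (x8'), x8 = 0.
From the singleton clause (x4), x4 = 1.
From the singleton clause (x1'), x1 = 0.
From the singleton clause (x3), x3 = 1.
From the singleton clause (x2'), x2 = 0.
All clauses hold; x6, x9 can take either value.

x1=0; x2=0; x3=1; x4=1; x5=1; x6=0; x7=0; x8=0; x9=1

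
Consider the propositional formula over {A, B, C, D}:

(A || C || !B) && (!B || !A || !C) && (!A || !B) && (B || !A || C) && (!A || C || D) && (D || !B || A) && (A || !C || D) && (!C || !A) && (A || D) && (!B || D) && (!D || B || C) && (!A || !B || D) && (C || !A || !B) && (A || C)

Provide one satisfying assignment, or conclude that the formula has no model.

A ↦ false, B ↦ true, C ↦ true, D ↦ true

Case A = false:
(D) alone gives D = true.
(C) alone gives C = true.
All clauses hold; B can take either value.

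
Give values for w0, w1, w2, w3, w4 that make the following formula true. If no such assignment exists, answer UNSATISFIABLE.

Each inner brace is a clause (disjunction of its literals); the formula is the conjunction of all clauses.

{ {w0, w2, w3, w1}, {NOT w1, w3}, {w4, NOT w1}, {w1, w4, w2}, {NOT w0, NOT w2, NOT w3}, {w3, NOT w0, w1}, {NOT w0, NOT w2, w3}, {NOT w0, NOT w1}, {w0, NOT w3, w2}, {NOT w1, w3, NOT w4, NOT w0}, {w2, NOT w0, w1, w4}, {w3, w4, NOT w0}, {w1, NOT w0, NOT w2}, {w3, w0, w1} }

w0 ↦ false,  w1 ↦ true,  w2 ↦ true,  w3 ↦ true,  w4 ↦ true

Case w1 = true:
(w3) alone gives w3 = true.
(w4) alone gives w4 = true.
(NOT w0) alone gives w0 = false.
(w2) alone gives w2 = true.
This assignment satisfies each clause.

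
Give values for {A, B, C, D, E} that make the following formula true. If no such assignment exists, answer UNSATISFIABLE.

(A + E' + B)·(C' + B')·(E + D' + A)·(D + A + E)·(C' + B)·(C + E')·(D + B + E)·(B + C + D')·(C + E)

UNSATISFIABLE

Case C = 0:
From the singleton clause (E'), E = 0.
But (E) is also a unit clause — contradiction.
That branch fails; take C = 1 instead.
From the singleton clause (B'), B = 0.
But (B) is also a unit clause — contradiction.
Either choice for C ends in contradiction.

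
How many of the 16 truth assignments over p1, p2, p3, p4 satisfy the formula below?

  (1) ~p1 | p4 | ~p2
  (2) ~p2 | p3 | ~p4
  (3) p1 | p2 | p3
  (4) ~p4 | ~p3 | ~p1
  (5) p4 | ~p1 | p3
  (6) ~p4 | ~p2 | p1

6

There are 2^4 = 16 truth assignments over (p1, p2, p3, p4).
Check each against the 6 clauses (columns in the order p1, p2, p3, p4):
  F F F F  ✗ fails (p1 | p2 | p3)
  F F F T  ✗ fails (p1 | p2 | p3)
  F F T F  ✓ satisfies all
  F F T T  ✓ satisfies all
  F T F F  ✓ satisfies all
  F T F T  ✗ fails (~p2 | p3 | ~p4)
  F T T F  ✓ satisfies all
  F T T T  ✗ fails (~p4 | ~p2 | p1)
  T F F F  ✗ fails (p4 | ~p1 | p3)
  T F F T  ✓ satisfies all
  T F T F  ✓ satisfies all
  T F T T  ✗ fails (~p4 | ~p3 | ~p1)
  T T F F  ✗ fails (~p1 | p4 | ~p2)
  T T F T  ✗ fails (~p2 | p3 | ~p4)
  T T T F  ✗ fails (~p1 | p4 | ~p2)
  T T T T  ✗ fails (~p4 | ~p3 | ~p1)
6 of the 16 rows are models.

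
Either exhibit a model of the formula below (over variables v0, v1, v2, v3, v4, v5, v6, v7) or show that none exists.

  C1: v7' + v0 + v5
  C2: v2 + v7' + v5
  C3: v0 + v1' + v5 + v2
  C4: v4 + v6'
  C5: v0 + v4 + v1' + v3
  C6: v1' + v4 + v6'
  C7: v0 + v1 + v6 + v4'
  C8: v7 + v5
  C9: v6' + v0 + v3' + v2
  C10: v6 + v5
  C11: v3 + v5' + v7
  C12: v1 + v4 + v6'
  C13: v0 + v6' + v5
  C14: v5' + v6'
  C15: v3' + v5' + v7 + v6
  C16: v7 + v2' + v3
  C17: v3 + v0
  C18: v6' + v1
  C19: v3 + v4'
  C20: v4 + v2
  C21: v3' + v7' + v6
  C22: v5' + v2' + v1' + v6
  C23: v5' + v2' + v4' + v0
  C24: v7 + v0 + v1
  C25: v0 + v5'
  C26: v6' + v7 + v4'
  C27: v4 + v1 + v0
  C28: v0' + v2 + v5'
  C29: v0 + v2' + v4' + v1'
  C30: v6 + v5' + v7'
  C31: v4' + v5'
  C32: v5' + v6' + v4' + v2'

Suppose v4 = 1.
Unit clause (v3) forces v3 = 1.
Unit clause (v5') forces v5 = 0.
Unit clause (v7) forces v7 = 1.
Unit clause (v0) forces v0 = 1.
Unit clause (v2) forces v2 = 1.
Unit clause (v6) forces v6 = 1.
Unit clause (v1) forces v1 = 1.
All clauses are satisfied.

v0=1,  v1=1,  v2=1,  v3=1,  v4=1,  v5=0,  v6=1,  v7=1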